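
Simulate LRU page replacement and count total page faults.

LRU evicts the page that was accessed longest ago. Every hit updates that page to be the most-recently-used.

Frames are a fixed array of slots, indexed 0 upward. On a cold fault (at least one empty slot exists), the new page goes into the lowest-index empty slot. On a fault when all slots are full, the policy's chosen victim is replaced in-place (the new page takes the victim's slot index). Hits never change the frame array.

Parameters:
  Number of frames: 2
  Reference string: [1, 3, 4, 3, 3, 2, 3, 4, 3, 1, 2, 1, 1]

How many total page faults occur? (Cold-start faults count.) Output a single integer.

Step 0: ref 1 → FAULT, frames=[1,-]
Step 1: ref 3 → FAULT, frames=[1,3]
Step 2: ref 4 → FAULT (evict 1), frames=[4,3]
Step 3: ref 3 → HIT, frames=[4,3]
Step 4: ref 3 → HIT, frames=[4,3]
Step 5: ref 2 → FAULT (evict 4), frames=[2,3]
Step 6: ref 3 → HIT, frames=[2,3]
Step 7: ref 4 → FAULT (evict 2), frames=[4,3]
Step 8: ref 3 → HIT, frames=[4,3]
Step 9: ref 1 → FAULT (evict 4), frames=[1,3]
Step 10: ref 2 → FAULT (evict 3), frames=[1,2]
Step 11: ref 1 → HIT, frames=[1,2]
Step 12: ref 1 → HIT, frames=[1,2]
Total faults: 7

Answer: 7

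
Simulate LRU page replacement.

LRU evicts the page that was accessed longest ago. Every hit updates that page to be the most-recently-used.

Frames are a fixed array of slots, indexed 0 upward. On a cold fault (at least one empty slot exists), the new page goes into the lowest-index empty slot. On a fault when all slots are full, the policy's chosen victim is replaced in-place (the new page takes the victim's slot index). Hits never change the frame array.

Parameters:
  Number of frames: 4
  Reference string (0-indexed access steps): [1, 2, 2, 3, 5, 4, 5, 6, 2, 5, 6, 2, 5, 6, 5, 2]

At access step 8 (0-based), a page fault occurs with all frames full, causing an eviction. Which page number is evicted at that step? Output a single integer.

Answer: 3

Derivation:
Step 0: ref 1 -> FAULT, frames=[1,-,-,-]
Step 1: ref 2 -> FAULT, frames=[1,2,-,-]
Step 2: ref 2 -> HIT, frames=[1,2,-,-]
Step 3: ref 3 -> FAULT, frames=[1,2,3,-]
Step 4: ref 5 -> FAULT, frames=[1,2,3,5]
Step 5: ref 4 -> FAULT, evict 1, frames=[4,2,3,5]
Step 6: ref 5 -> HIT, frames=[4,2,3,5]
Step 7: ref 6 -> FAULT, evict 2, frames=[4,6,3,5]
Step 8: ref 2 -> FAULT, evict 3, frames=[4,6,2,5]
At step 8: evicted page 3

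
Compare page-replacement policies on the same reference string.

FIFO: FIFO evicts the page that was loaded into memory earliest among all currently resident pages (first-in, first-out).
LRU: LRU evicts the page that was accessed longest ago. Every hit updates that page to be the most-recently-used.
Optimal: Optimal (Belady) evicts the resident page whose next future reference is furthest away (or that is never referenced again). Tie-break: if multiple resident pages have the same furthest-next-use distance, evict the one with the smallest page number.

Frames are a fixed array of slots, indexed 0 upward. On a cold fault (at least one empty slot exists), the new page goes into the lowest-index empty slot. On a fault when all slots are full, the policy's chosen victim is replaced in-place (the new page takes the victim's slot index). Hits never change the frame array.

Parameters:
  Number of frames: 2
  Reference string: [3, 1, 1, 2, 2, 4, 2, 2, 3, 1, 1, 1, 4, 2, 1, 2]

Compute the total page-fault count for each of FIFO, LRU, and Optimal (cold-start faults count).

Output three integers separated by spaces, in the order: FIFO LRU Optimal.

Answer: 9 9 7

Derivation:
--- FIFO ---
  step 0: ref 3 -> FAULT, frames=[3,-] (faults so far: 1)
  step 1: ref 1 -> FAULT, frames=[3,1] (faults so far: 2)
  step 2: ref 1 -> HIT, frames=[3,1] (faults so far: 2)
  step 3: ref 2 -> FAULT, evict 3, frames=[2,1] (faults so far: 3)
  step 4: ref 2 -> HIT, frames=[2,1] (faults so far: 3)
  step 5: ref 4 -> FAULT, evict 1, frames=[2,4] (faults so far: 4)
  step 6: ref 2 -> HIT, frames=[2,4] (faults so far: 4)
  step 7: ref 2 -> HIT, frames=[2,4] (faults so far: 4)
  step 8: ref 3 -> FAULT, evict 2, frames=[3,4] (faults so far: 5)
  step 9: ref 1 -> FAULT, evict 4, frames=[3,1] (faults so far: 6)
  step 10: ref 1 -> HIT, frames=[3,1] (faults so far: 6)
  step 11: ref 1 -> HIT, frames=[3,1] (faults so far: 6)
  step 12: ref 4 -> FAULT, evict 3, frames=[4,1] (faults so far: 7)
  step 13: ref 2 -> FAULT, evict 1, frames=[4,2] (faults so far: 8)
  step 14: ref 1 -> FAULT, evict 4, frames=[1,2] (faults so far: 9)
  step 15: ref 2 -> HIT, frames=[1,2] (faults so far: 9)
  FIFO total faults: 9
--- LRU ---
  step 0: ref 3 -> FAULT, frames=[3,-] (faults so far: 1)
  step 1: ref 1 -> FAULT, frames=[3,1] (faults so far: 2)
  step 2: ref 1 -> HIT, frames=[3,1] (faults so far: 2)
  step 3: ref 2 -> FAULT, evict 3, frames=[2,1] (faults so far: 3)
  step 4: ref 2 -> HIT, frames=[2,1] (faults so far: 3)
  step 5: ref 4 -> FAULT, evict 1, frames=[2,4] (faults so far: 4)
  step 6: ref 2 -> HIT, frames=[2,4] (faults so far: 4)
  step 7: ref 2 -> HIT, frames=[2,4] (faults so far: 4)
  step 8: ref 3 -> FAULT, evict 4, frames=[2,3] (faults so far: 5)
  step 9: ref 1 -> FAULT, evict 2, frames=[1,3] (faults so far: 6)
  step 10: ref 1 -> HIT, frames=[1,3] (faults so far: 6)
  step 11: ref 1 -> HIT, frames=[1,3] (faults so far: 6)
  step 12: ref 4 -> FAULT, evict 3, frames=[1,4] (faults so far: 7)
  step 13: ref 2 -> FAULT, evict 1, frames=[2,4] (faults so far: 8)
  step 14: ref 1 -> FAULT, evict 4, frames=[2,1] (faults so far: 9)
  step 15: ref 2 -> HIT, frames=[2,1] (faults so far: 9)
  LRU total faults: 9
--- Optimal ---
  step 0: ref 3 -> FAULT, frames=[3,-] (faults so far: 1)
  step 1: ref 1 -> FAULT, frames=[3,1] (faults so far: 2)
  step 2: ref 1 -> HIT, frames=[3,1] (faults so far: 2)
  step 3: ref 2 -> FAULT, evict 1, frames=[3,2] (faults so far: 3)
  step 4: ref 2 -> HIT, frames=[3,2] (faults so far: 3)
  step 5: ref 4 -> FAULT, evict 3, frames=[4,2] (faults so far: 4)
  step 6: ref 2 -> HIT, frames=[4,2] (faults so far: 4)
  step 7: ref 2 -> HIT, frames=[4,2] (faults so far: 4)
  step 8: ref 3 -> FAULT, evict 2, frames=[4,3] (faults so far: 5)
  step 9: ref 1 -> FAULT, evict 3, frames=[4,1] (faults so far: 6)
  step 10: ref 1 -> HIT, frames=[4,1] (faults so far: 6)
  step 11: ref 1 -> HIT, frames=[4,1] (faults so far: 6)
  step 12: ref 4 -> HIT, frames=[4,1] (faults so far: 6)
  step 13: ref 2 -> FAULT, evict 4, frames=[2,1] (faults so far: 7)
  step 14: ref 1 -> HIT, frames=[2,1] (faults so far: 7)
  step 15: ref 2 -> HIT, frames=[2,1] (faults so far: 7)
  Optimal total faults: 7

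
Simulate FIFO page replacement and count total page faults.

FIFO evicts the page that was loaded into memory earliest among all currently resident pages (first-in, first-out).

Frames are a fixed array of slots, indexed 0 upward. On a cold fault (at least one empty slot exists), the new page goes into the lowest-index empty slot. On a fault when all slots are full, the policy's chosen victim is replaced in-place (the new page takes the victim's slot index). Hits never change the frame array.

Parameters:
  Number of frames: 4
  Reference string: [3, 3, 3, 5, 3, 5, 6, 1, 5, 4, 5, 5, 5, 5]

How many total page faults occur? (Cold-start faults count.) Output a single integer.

Answer: 5

Derivation:
Step 0: ref 3 → FAULT, frames=[3,-,-,-]
Step 1: ref 3 → HIT, frames=[3,-,-,-]
Step 2: ref 3 → HIT, frames=[3,-,-,-]
Step 3: ref 5 → FAULT, frames=[3,5,-,-]
Step 4: ref 3 → HIT, frames=[3,5,-,-]
Step 5: ref 5 → HIT, frames=[3,5,-,-]
Step 6: ref 6 → FAULT, frames=[3,5,6,-]
Step 7: ref 1 → FAULT, frames=[3,5,6,1]
Step 8: ref 5 → HIT, frames=[3,5,6,1]
Step 9: ref 4 → FAULT (evict 3), frames=[4,5,6,1]
Step 10: ref 5 → HIT, frames=[4,5,6,1]
Step 11: ref 5 → HIT, frames=[4,5,6,1]
Step 12: ref 5 → HIT, frames=[4,5,6,1]
Step 13: ref 5 → HIT, frames=[4,5,6,1]
Total faults: 5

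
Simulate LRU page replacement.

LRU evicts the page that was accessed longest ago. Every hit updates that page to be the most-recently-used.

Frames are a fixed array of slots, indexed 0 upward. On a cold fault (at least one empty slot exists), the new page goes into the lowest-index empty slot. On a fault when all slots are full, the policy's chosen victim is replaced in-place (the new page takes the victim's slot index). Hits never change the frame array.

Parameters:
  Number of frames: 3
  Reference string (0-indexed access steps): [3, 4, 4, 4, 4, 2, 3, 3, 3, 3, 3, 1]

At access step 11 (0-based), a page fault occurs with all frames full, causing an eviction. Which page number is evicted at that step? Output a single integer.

Step 0: ref 3 -> FAULT, frames=[3,-,-]
Step 1: ref 4 -> FAULT, frames=[3,4,-]
Step 2: ref 4 -> HIT, frames=[3,4,-]
Step 3: ref 4 -> HIT, frames=[3,4,-]
Step 4: ref 4 -> HIT, frames=[3,4,-]
Step 5: ref 2 -> FAULT, frames=[3,4,2]
Step 6: ref 3 -> HIT, frames=[3,4,2]
Step 7: ref 3 -> HIT, frames=[3,4,2]
Step 8: ref 3 -> HIT, frames=[3,4,2]
Step 9: ref 3 -> HIT, frames=[3,4,2]
Step 10: ref 3 -> HIT, frames=[3,4,2]
Step 11: ref 1 -> FAULT, evict 4, frames=[3,1,2]
At step 11: evicted page 4

Answer: 4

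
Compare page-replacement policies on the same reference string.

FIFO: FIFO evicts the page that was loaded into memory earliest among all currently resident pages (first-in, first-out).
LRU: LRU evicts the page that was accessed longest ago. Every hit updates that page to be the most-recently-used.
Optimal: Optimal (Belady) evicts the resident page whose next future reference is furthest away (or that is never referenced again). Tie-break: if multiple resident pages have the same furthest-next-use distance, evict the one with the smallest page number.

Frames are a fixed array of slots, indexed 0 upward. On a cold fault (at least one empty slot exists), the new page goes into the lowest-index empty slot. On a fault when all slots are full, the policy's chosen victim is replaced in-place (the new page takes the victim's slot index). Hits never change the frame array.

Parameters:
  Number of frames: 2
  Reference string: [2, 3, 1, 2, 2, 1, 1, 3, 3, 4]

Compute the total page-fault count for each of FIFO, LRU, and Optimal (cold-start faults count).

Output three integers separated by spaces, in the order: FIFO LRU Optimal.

--- FIFO ---
  step 0: ref 2 -> FAULT, frames=[2,-] (faults so far: 1)
  step 1: ref 3 -> FAULT, frames=[2,3] (faults so far: 2)
  step 2: ref 1 -> FAULT, evict 2, frames=[1,3] (faults so far: 3)
  step 3: ref 2 -> FAULT, evict 3, frames=[1,2] (faults so far: 4)
  step 4: ref 2 -> HIT, frames=[1,2] (faults so far: 4)
  step 5: ref 1 -> HIT, frames=[1,2] (faults so far: 4)
  step 6: ref 1 -> HIT, frames=[1,2] (faults so far: 4)
  step 7: ref 3 -> FAULT, evict 1, frames=[3,2] (faults so far: 5)
  step 8: ref 3 -> HIT, frames=[3,2] (faults so far: 5)
  step 9: ref 4 -> FAULT, evict 2, frames=[3,4] (faults so far: 6)
  FIFO total faults: 6
--- LRU ---
  step 0: ref 2 -> FAULT, frames=[2,-] (faults so far: 1)
  step 1: ref 3 -> FAULT, frames=[2,3] (faults so far: 2)
  step 2: ref 1 -> FAULT, evict 2, frames=[1,3] (faults so far: 3)
  step 3: ref 2 -> FAULT, evict 3, frames=[1,2] (faults so far: 4)
  step 4: ref 2 -> HIT, frames=[1,2] (faults so far: 4)
  step 5: ref 1 -> HIT, frames=[1,2] (faults so far: 4)
  step 6: ref 1 -> HIT, frames=[1,2] (faults so far: 4)
  step 7: ref 3 -> FAULT, evict 2, frames=[1,3] (faults so far: 5)
  step 8: ref 3 -> HIT, frames=[1,3] (faults so far: 5)
  step 9: ref 4 -> FAULT, evict 1, frames=[4,3] (faults so far: 6)
  LRU total faults: 6
--- Optimal ---
  step 0: ref 2 -> FAULT, frames=[2,-] (faults so far: 1)
  step 1: ref 3 -> FAULT, frames=[2,3] (faults so far: 2)
  step 2: ref 1 -> FAULT, evict 3, frames=[2,1] (faults so far: 3)
  step 3: ref 2 -> HIT, frames=[2,1] (faults so far: 3)
  step 4: ref 2 -> HIT, frames=[2,1] (faults so far: 3)
  step 5: ref 1 -> HIT, frames=[2,1] (faults so far: 3)
  step 6: ref 1 -> HIT, frames=[2,1] (faults so far: 3)
  step 7: ref 3 -> FAULT, evict 1, frames=[2,3] (faults so far: 4)
  step 8: ref 3 -> HIT, frames=[2,3] (faults so far: 4)
  step 9: ref 4 -> FAULT, evict 2, frames=[4,3] (faults so far: 5)
  Optimal total faults: 5

Answer: 6 6 5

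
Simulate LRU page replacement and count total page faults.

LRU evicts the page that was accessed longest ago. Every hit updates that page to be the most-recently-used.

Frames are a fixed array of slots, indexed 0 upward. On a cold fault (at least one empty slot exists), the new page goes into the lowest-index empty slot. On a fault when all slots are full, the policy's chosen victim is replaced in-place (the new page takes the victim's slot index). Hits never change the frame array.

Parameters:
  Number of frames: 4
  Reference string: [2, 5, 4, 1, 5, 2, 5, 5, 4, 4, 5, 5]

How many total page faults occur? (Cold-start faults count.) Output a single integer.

Step 0: ref 2 → FAULT, frames=[2,-,-,-]
Step 1: ref 5 → FAULT, frames=[2,5,-,-]
Step 2: ref 4 → FAULT, frames=[2,5,4,-]
Step 3: ref 1 → FAULT, frames=[2,5,4,1]
Step 4: ref 5 → HIT, frames=[2,5,4,1]
Step 5: ref 2 → HIT, frames=[2,5,4,1]
Step 6: ref 5 → HIT, frames=[2,5,4,1]
Step 7: ref 5 → HIT, frames=[2,5,4,1]
Step 8: ref 4 → HIT, frames=[2,5,4,1]
Step 9: ref 4 → HIT, frames=[2,5,4,1]
Step 10: ref 5 → HIT, frames=[2,5,4,1]
Step 11: ref 5 → HIT, frames=[2,5,4,1]
Total faults: 4

Answer: 4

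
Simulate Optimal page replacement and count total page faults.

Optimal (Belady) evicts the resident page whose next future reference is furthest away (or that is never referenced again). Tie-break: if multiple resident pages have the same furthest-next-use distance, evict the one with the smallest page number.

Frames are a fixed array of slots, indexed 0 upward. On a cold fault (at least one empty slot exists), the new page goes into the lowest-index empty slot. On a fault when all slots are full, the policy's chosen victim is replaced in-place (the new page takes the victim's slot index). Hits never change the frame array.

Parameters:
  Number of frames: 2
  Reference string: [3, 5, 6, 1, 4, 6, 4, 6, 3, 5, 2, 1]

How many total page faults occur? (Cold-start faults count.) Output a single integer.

Step 0: ref 3 → FAULT, frames=[3,-]
Step 1: ref 5 → FAULT, frames=[3,5]
Step 2: ref 6 → FAULT (evict 5), frames=[3,6]
Step 3: ref 1 → FAULT (evict 3), frames=[1,6]
Step 4: ref 4 → FAULT (evict 1), frames=[4,6]
Step 5: ref 6 → HIT, frames=[4,6]
Step 6: ref 4 → HIT, frames=[4,6]
Step 7: ref 6 → HIT, frames=[4,6]
Step 8: ref 3 → FAULT (evict 4), frames=[3,6]
Step 9: ref 5 → FAULT (evict 3), frames=[5,6]
Step 10: ref 2 → FAULT (evict 5), frames=[2,6]
Step 11: ref 1 → FAULT (evict 2), frames=[1,6]
Total faults: 9

Answer: 9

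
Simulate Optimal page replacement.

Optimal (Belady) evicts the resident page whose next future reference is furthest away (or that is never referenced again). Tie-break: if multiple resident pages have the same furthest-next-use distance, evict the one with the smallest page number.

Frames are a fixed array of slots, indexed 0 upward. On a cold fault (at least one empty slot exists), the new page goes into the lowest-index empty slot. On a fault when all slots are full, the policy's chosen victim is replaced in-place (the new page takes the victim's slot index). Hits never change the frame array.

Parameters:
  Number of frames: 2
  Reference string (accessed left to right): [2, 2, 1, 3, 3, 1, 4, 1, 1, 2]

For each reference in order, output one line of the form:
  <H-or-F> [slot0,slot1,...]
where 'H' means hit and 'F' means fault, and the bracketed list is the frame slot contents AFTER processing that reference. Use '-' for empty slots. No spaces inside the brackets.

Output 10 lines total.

F [2,-]
H [2,-]
F [2,1]
F [3,1]
H [3,1]
H [3,1]
F [4,1]
H [4,1]
H [4,1]
F [4,2]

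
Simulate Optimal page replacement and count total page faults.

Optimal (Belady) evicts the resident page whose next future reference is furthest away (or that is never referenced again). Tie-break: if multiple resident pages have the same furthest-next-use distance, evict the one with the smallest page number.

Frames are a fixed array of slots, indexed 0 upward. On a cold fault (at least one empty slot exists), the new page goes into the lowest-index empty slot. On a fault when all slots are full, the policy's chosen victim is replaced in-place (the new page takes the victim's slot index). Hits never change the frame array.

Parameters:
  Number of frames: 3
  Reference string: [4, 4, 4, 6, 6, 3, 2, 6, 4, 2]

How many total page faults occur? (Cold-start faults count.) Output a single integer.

Step 0: ref 4 → FAULT, frames=[4,-,-]
Step 1: ref 4 → HIT, frames=[4,-,-]
Step 2: ref 4 → HIT, frames=[4,-,-]
Step 3: ref 6 → FAULT, frames=[4,6,-]
Step 4: ref 6 → HIT, frames=[4,6,-]
Step 5: ref 3 → FAULT, frames=[4,6,3]
Step 6: ref 2 → FAULT (evict 3), frames=[4,6,2]
Step 7: ref 6 → HIT, frames=[4,6,2]
Step 8: ref 4 → HIT, frames=[4,6,2]
Step 9: ref 2 → HIT, frames=[4,6,2]
Total faults: 4

Answer: 4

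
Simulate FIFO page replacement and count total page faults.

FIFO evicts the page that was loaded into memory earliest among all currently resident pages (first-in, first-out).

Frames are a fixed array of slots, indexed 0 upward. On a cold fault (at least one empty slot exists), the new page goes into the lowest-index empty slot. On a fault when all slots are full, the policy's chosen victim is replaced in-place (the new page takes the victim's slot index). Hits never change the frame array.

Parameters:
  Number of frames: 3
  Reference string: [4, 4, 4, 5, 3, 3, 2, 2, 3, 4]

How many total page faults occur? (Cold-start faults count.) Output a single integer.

Answer: 5

Derivation:
Step 0: ref 4 → FAULT, frames=[4,-,-]
Step 1: ref 4 → HIT, frames=[4,-,-]
Step 2: ref 4 → HIT, frames=[4,-,-]
Step 3: ref 5 → FAULT, frames=[4,5,-]
Step 4: ref 3 → FAULT, frames=[4,5,3]
Step 5: ref 3 → HIT, frames=[4,5,3]
Step 6: ref 2 → FAULT (evict 4), frames=[2,5,3]
Step 7: ref 2 → HIT, frames=[2,5,3]
Step 8: ref 3 → HIT, frames=[2,5,3]
Step 9: ref 4 → FAULT (evict 5), frames=[2,4,3]
Total faults: 5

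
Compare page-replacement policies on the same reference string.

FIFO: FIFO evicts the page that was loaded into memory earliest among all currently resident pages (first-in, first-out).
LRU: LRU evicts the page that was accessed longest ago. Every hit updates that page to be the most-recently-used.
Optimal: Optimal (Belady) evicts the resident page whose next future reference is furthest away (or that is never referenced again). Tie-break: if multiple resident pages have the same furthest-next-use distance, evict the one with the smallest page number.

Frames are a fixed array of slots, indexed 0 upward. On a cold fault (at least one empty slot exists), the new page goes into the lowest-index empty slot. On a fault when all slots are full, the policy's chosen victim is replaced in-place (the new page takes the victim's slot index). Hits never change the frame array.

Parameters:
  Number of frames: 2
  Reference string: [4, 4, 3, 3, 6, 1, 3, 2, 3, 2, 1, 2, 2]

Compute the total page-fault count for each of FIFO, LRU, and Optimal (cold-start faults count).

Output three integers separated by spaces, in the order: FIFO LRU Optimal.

--- FIFO ---
  step 0: ref 4 -> FAULT, frames=[4,-] (faults so far: 1)
  step 1: ref 4 -> HIT, frames=[4,-] (faults so far: 1)
  step 2: ref 3 -> FAULT, frames=[4,3] (faults so far: 2)
  step 3: ref 3 -> HIT, frames=[4,3] (faults so far: 2)
  step 4: ref 6 -> FAULT, evict 4, frames=[6,3] (faults so far: 3)
  step 5: ref 1 -> FAULT, evict 3, frames=[6,1] (faults so far: 4)
  step 6: ref 3 -> FAULT, evict 6, frames=[3,1] (faults so far: 5)
  step 7: ref 2 -> FAULT, evict 1, frames=[3,2] (faults so far: 6)
  step 8: ref 3 -> HIT, frames=[3,2] (faults so far: 6)
  step 9: ref 2 -> HIT, frames=[3,2] (faults so far: 6)
  step 10: ref 1 -> FAULT, evict 3, frames=[1,2] (faults so far: 7)
  step 11: ref 2 -> HIT, frames=[1,2] (faults so far: 7)
  step 12: ref 2 -> HIT, frames=[1,2] (faults so far: 7)
  FIFO total faults: 7
--- LRU ---
  step 0: ref 4 -> FAULT, frames=[4,-] (faults so far: 1)
  step 1: ref 4 -> HIT, frames=[4,-] (faults so far: 1)
  step 2: ref 3 -> FAULT, frames=[4,3] (faults so far: 2)
  step 3: ref 3 -> HIT, frames=[4,3] (faults so far: 2)
  step 4: ref 6 -> FAULT, evict 4, frames=[6,3] (faults so far: 3)
  step 5: ref 1 -> FAULT, evict 3, frames=[6,1] (faults so far: 4)
  step 6: ref 3 -> FAULT, evict 6, frames=[3,1] (faults so far: 5)
  step 7: ref 2 -> FAULT, evict 1, frames=[3,2] (faults so far: 6)
  step 8: ref 3 -> HIT, frames=[3,2] (faults so far: 6)
  step 9: ref 2 -> HIT, frames=[3,2] (faults so far: 6)
  step 10: ref 1 -> FAULT, evict 3, frames=[1,2] (faults so far: 7)
  step 11: ref 2 -> HIT, frames=[1,2] (faults so far: 7)
  step 12: ref 2 -> HIT, frames=[1,2] (faults so far: 7)
  LRU total faults: 7
--- Optimal ---
  step 0: ref 4 -> FAULT, frames=[4,-] (faults so far: 1)
  step 1: ref 4 -> HIT, frames=[4,-] (faults so far: 1)
  step 2: ref 3 -> FAULT, frames=[4,3] (faults so far: 2)
  step 3: ref 3 -> HIT, frames=[4,3] (faults so far: 2)
  step 4: ref 6 -> FAULT, evict 4, frames=[6,3] (faults so far: 3)
  step 5: ref 1 -> FAULT, evict 6, frames=[1,3] (faults so far: 4)
  step 6: ref 3 -> HIT, frames=[1,3] (faults so far: 4)
  step 7: ref 2 -> FAULT, evict 1, frames=[2,3] (faults so far: 5)
  step 8: ref 3 -> HIT, frames=[2,3] (faults so far: 5)
  step 9: ref 2 -> HIT, frames=[2,3] (faults so far: 5)
  step 10: ref 1 -> FAULT, evict 3, frames=[2,1] (faults so far: 6)
  step 11: ref 2 -> HIT, frames=[2,1] (faults so far: 6)
  step 12: ref 2 -> HIT, frames=[2,1] (faults so far: 6)
  Optimal total faults: 6

Answer: 7 7 6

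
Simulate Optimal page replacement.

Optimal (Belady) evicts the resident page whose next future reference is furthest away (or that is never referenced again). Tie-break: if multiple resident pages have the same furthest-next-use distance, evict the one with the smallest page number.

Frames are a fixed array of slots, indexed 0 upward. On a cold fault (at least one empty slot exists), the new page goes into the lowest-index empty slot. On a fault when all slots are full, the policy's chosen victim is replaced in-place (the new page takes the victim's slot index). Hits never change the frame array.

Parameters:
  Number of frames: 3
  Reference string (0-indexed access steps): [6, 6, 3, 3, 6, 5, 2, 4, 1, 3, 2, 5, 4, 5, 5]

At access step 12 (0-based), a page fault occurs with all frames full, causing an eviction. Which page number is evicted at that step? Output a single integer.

Step 0: ref 6 -> FAULT, frames=[6,-,-]
Step 1: ref 6 -> HIT, frames=[6,-,-]
Step 2: ref 3 -> FAULT, frames=[6,3,-]
Step 3: ref 3 -> HIT, frames=[6,3,-]
Step 4: ref 6 -> HIT, frames=[6,3,-]
Step 5: ref 5 -> FAULT, frames=[6,3,5]
Step 6: ref 2 -> FAULT, evict 6, frames=[2,3,5]
Step 7: ref 4 -> FAULT, evict 5, frames=[2,3,4]
Step 8: ref 1 -> FAULT, evict 4, frames=[2,3,1]
Step 9: ref 3 -> HIT, frames=[2,3,1]
Step 10: ref 2 -> HIT, frames=[2,3,1]
Step 11: ref 5 -> FAULT, evict 1, frames=[2,3,5]
Step 12: ref 4 -> FAULT, evict 2, frames=[4,3,5]
At step 12: evicted page 2

Answer: 2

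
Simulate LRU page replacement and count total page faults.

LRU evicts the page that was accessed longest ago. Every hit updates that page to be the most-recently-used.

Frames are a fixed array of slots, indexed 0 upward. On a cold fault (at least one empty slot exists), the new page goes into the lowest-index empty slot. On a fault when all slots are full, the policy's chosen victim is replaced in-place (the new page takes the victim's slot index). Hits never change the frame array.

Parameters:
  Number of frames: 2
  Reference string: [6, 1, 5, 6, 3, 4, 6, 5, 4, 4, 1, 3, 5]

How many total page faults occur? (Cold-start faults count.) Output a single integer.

Answer: 12

Derivation:
Step 0: ref 6 → FAULT, frames=[6,-]
Step 1: ref 1 → FAULT, frames=[6,1]
Step 2: ref 5 → FAULT (evict 6), frames=[5,1]
Step 3: ref 6 → FAULT (evict 1), frames=[5,6]
Step 4: ref 3 → FAULT (evict 5), frames=[3,6]
Step 5: ref 4 → FAULT (evict 6), frames=[3,4]
Step 6: ref 6 → FAULT (evict 3), frames=[6,4]
Step 7: ref 5 → FAULT (evict 4), frames=[6,5]
Step 8: ref 4 → FAULT (evict 6), frames=[4,5]
Step 9: ref 4 → HIT, frames=[4,5]
Step 10: ref 1 → FAULT (evict 5), frames=[4,1]
Step 11: ref 3 → FAULT (evict 4), frames=[3,1]
Step 12: ref 5 → FAULT (evict 1), frames=[3,5]
Total faults: 12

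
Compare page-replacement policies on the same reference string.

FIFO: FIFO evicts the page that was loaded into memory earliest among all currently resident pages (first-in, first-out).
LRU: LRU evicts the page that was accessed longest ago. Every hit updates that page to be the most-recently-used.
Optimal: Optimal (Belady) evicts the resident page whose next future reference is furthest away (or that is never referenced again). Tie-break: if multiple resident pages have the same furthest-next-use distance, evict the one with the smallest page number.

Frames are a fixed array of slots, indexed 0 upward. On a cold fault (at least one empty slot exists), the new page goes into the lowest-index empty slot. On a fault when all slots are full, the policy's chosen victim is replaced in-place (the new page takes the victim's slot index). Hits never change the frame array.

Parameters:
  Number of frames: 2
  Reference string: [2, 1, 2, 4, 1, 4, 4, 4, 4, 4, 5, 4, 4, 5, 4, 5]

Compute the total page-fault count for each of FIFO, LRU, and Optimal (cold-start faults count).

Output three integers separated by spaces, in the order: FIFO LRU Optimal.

--- FIFO ---
  step 0: ref 2 -> FAULT, frames=[2,-] (faults so far: 1)
  step 1: ref 1 -> FAULT, frames=[2,1] (faults so far: 2)
  step 2: ref 2 -> HIT, frames=[2,1] (faults so far: 2)
  step 3: ref 4 -> FAULT, evict 2, frames=[4,1] (faults so far: 3)
  step 4: ref 1 -> HIT, frames=[4,1] (faults so far: 3)
  step 5: ref 4 -> HIT, frames=[4,1] (faults so far: 3)
  step 6: ref 4 -> HIT, frames=[4,1] (faults so far: 3)
  step 7: ref 4 -> HIT, frames=[4,1] (faults so far: 3)
  step 8: ref 4 -> HIT, frames=[4,1] (faults so far: 3)
  step 9: ref 4 -> HIT, frames=[4,1] (faults so far: 3)
  step 10: ref 5 -> FAULT, evict 1, frames=[4,5] (faults so far: 4)
  step 11: ref 4 -> HIT, frames=[4,5] (faults so far: 4)
  step 12: ref 4 -> HIT, frames=[4,5] (faults so far: 4)
  step 13: ref 5 -> HIT, frames=[4,5] (faults so far: 4)
  step 14: ref 4 -> HIT, frames=[4,5] (faults so far: 4)
  step 15: ref 5 -> HIT, frames=[4,5] (faults so far: 4)
  FIFO total faults: 4
--- LRU ---
  step 0: ref 2 -> FAULT, frames=[2,-] (faults so far: 1)
  step 1: ref 1 -> FAULT, frames=[2,1] (faults so far: 2)
  step 2: ref 2 -> HIT, frames=[2,1] (faults so far: 2)
  step 3: ref 4 -> FAULT, evict 1, frames=[2,4] (faults so far: 3)
  step 4: ref 1 -> FAULT, evict 2, frames=[1,4] (faults so far: 4)
  step 5: ref 4 -> HIT, frames=[1,4] (faults so far: 4)
  step 6: ref 4 -> HIT, frames=[1,4] (faults so far: 4)
  step 7: ref 4 -> HIT, frames=[1,4] (faults so far: 4)
  step 8: ref 4 -> HIT, frames=[1,4] (faults so far: 4)
  step 9: ref 4 -> HIT, frames=[1,4] (faults so far: 4)
  step 10: ref 5 -> FAULT, evict 1, frames=[5,4] (faults so far: 5)
  step 11: ref 4 -> HIT, frames=[5,4] (faults so far: 5)
  step 12: ref 4 -> HIT, frames=[5,4] (faults so far: 5)
  step 13: ref 5 -> HIT, frames=[5,4] (faults so far: 5)
  step 14: ref 4 -> HIT, frames=[5,4] (faults so far: 5)
  step 15: ref 5 -> HIT, frames=[5,4] (faults so far: 5)
  LRU total faults: 5
--- Optimal ---
  step 0: ref 2 -> FAULT, frames=[2,-] (faults so far: 1)
  step 1: ref 1 -> FAULT, frames=[2,1] (faults so far: 2)
  step 2: ref 2 -> HIT, frames=[2,1] (faults so far: 2)
  step 3: ref 4 -> FAULT, evict 2, frames=[4,1] (faults so far: 3)
  step 4: ref 1 -> HIT, frames=[4,1] (faults so far: 3)
  step 5: ref 4 -> HIT, frames=[4,1] (faults so far: 3)
  step 6: ref 4 -> HIT, frames=[4,1] (faults so far: 3)
  step 7: ref 4 -> HIT, frames=[4,1] (faults so far: 3)
  step 8: ref 4 -> HIT, frames=[4,1] (faults so far: 3)
  step 9: ref 4 -> HIT, frames=[4,1] (faults so far: 3)
  step 10: ref 5 -> FAULT, evict 1, frames=[4,5] (faults so far: 4)
  step 11: ref 4 -> HIT, frames=[4,5] (faults so far: 4)
  step 12: ref 4 -> HIT, frames=[4,5] (faults so far: 4)
  step 13: ref 5 -> HIT, frames=[4,5] (faults so far: 4)
  step 14: ref 4 -> HIT, frames=[4,5] (faults so far: 4)
  step 15: ref 5 -> HIT, frames=[4,5] (faults so far: 4)
  Optimal total faults: 4

Answer: 4 5 4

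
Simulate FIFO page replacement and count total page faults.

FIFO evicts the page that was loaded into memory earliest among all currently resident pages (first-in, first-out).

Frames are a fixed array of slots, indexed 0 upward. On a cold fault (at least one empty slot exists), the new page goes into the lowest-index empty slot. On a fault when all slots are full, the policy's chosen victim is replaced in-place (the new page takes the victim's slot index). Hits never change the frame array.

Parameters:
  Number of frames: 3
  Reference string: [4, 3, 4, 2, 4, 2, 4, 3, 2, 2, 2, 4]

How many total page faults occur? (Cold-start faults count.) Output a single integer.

Answer: 3

Derivation:
Step 0: ref 4 → FAULT, frames=[4,-,-]
Step 1: ref 3 → FAULT, frames=[4,3,-]
Step 2: ref 4 → HIT, frames=[4,3,-]
Step 3: ref 2 → FAULT, frames=[4,3,2]
Step 4: ref 4 → HIT, frames=[4,3,2]
Step 5: ref 2 → HIT, frames=[4,3,2]
Step 6: ref 4 → HIT, frames=[4,3,2]
Step 7: ref 3 → HIT, frames=[4,3,2]
Step 8: ref 2 → HIT, frames=[4,3,2]
Step 9: ref 2 → HIT, frames=[4,3,2]
Step 10: ref 2 → HIT, frames=[4,3,2]
Step 11: ref 4 → HIT, frames=[4,3,2]
Total faults: 3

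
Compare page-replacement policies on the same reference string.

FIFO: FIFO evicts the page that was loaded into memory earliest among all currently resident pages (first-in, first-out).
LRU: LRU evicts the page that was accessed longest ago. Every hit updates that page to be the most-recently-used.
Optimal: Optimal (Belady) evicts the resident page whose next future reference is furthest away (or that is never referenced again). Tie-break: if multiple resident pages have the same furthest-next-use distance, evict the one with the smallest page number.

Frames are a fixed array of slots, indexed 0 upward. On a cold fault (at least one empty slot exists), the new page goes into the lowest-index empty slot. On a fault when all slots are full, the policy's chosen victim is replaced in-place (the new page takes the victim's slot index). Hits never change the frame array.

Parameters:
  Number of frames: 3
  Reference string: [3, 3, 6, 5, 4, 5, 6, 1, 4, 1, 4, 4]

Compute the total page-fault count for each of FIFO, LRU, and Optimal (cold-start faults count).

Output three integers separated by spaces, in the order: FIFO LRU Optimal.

--- FIFO ---
  step 0: ref 3 -> FAULT, frames=[3,-,-] (faults so far: 1)
  step 1: ref 3 -> HIT, frames=[3,-,-] (faults so far: 1)
  step 2: ref 6 -> FAULT, frames=[3,6,-] (faults so far: 2)
  step 3: ref 5 -> FAULT, frames=[3,6,5] (faults so far: 3)
  step 4: ref 4 -> FAULT, evict 3, frames=[4,6,5] (faults so far: 4)
  step 5: ref 5 -> HIT, frames=[4,6,5] (faults so far: 4)
  step 6: ref 6 -> HIT, frames=[4,6,5] (faults so far: 4)
  step 7: ref 1 -> FAULT, evict 6, frames=[4,1,5] (faults so far: 5)
  step 8: ref 4 -> HIT, frames=[4,1,5] (faults so far: 5)
  step 9: ref 1 -> HIT, frames=[4,1,5] (faults so far: 5)
  step 10: ref 4 -> HIT, frames=[4,1,5] (faults so far: 5)
  step 11: ref 4 -> HIT, frames=[4,1,5] (faults so far: 5)
  FIFO total faults: 5
--- LRU ---
  step 0: ref 3 -> FAULT, frames=[3,-,-] (faults so far: 1)
  step 1: ref 3 -> HIT, frames=[3,-,-] (faults so far: 1)
  step 2: ref 6 -> FAULT, frames=[3,6,-] (faults so far: 2)
  step 3: ref 5 -> FAULT, frames=[3,6,5] (faults so far: 3)
  step 4: ref 4 -> FAULT, evict 3, frames=[4,6,5] (faults so far: 4)
  step 5: ref 5 -> HIT, frames=[4,6,5] (faults so far: 4)
  step 6: ref 6 -> HIT, frames=[4,6,5] (faults so far: 4)
  step 7: ref 1 -> FAULT, evict 4, frames=[1,6,5] (faults so far: 5)
  step 8: ref 4 -> FAULT, evict 5, frames=[1,6,4] (faults so far: 6)
  step 9: ref 1 -> HIT, frames=[1,6,4] (faults so far: 6)
  step 10: ref 4 -> HIT, frames=[1,6,4] (faults so far: 6)
  step 11: ref 4 -> HIT, frames=[1,6,4] (faults so far: 6)
  LRU total faults: 6
--- Optimal ---
  step 0: ref 3 -> FAULT, frames=[3,-,-] (faults so far: 1)
  step 1: ref 3 -> HIT, frames=[3,-,-] (faults so far: 1)
  step 2: ref 6 -> FAULT, frames=[3,6,-] (faults so far: 2)
  step 3: ref 5 -> FAULT, frames=[3,6,5] (faults so far: 3)
  step 4: ref 4 -> FAULT, evict 3, frames=[4,6,5] (faults so far: 4)
  step 5: ref 5 -> HIT, frames=[4,6,5] (faults so far: 4)
  step 6: ref 6 -> HIT, frames=[4,6,5] (faults so far: 4)
  step 7: ref 1 -> FAULT, evict 5, frames=[4,6,1] (faults so far: 5)
  step 8: ref 4 -> HIT, frames=[4,6,1] (faults so far: 5)
  step 9: ref 1 -> HIT, frames=[4,6,1] (faults so far: 5)
  step 10: ref 4 -> HIT, frames=[4,6,1] (faults so far: 5)
  step 11: ref 4 -> HIT, frames=[4,6,1] (faults so far: 5)
  Optimal total faults: 5

Answer: 5 6 5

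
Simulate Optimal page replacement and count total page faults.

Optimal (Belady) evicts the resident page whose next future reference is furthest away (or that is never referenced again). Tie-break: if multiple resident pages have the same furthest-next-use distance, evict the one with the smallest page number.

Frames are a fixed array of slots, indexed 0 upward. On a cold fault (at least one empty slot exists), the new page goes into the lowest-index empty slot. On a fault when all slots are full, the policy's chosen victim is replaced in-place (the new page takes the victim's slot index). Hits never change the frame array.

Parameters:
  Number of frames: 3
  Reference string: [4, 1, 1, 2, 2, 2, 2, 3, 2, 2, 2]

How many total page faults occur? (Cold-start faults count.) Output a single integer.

Step 0: ref 4 → FAULT, frames=[4,-,-]
Step 1: ref 1 → FAULT, frames=[4,1,-]
Step 2: ref 1 → HIT, frames=[4,1,-]
Step 3: ref 2 → FAULT, frames=[4,1,2]
Step 4: ref 2 → HIT, frames=[4,1,2]
Step 5: ref 2 → HIT, frames=[4,1,2]
Step 6: ref 2 → HIT, frames=[4,1,2]
Step 7: ref 3 → FAULT (evict 1), frames=[4,3,2]
Step 8: ref 2 → HIT, frames=[4,3,2]
Step 9: ref 2 → HIT, frames=[4,3,2]
Step 10: ref 2 → HIT, frames=[4,3,2]
Total faults: 4

Answer: 4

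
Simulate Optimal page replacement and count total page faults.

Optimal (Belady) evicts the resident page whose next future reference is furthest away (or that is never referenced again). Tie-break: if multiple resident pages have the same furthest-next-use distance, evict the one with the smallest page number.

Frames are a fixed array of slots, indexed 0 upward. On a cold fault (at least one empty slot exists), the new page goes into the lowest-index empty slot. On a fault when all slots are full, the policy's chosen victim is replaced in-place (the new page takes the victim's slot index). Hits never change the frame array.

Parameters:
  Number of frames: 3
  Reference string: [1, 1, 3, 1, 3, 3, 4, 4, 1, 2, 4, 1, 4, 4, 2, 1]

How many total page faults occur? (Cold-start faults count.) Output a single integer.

Answer: 4

Derivation:
Step 0: ref 1 → FAULT, frames=[1,-,-]
Step 1: ref 1 → HIT, frames=[1,-,-]
Step 2: ref 3 → FAULT, frames=[1,3,-]
Step 3: ref 1 → HIT, frames=[1,3,-]
Step 4: ref 3 → HIT, frames=[1,3,-]
Step 5: ref 3 → HIT, frames=[1,3,-]
Step 6: ref 4 → FAULT, frames=[1,3,4]
Step 7: ref 4 → HIT, frames=[1,3,4]
Step 8: ref 1 → HIT, frames=[1,3,4]
Step 9: ref 2 → FAULT (evict 3), frames=[1,2,4]
Step 10: ref 4 → HIT, frames=[1,2,4]
Step 11: ref 1 → HIT, frames=[1,2,4]
Step 12: ref 4 → HIT, frames=[1,2,4]
Step 13: ref 4 → HIT, frames=[1,2,4]
Step 14: ref 2 → HIT, frames=[1,2,4]
Step 15: ref 1 → HIT, frames=[1,2,4]
Total faults: 4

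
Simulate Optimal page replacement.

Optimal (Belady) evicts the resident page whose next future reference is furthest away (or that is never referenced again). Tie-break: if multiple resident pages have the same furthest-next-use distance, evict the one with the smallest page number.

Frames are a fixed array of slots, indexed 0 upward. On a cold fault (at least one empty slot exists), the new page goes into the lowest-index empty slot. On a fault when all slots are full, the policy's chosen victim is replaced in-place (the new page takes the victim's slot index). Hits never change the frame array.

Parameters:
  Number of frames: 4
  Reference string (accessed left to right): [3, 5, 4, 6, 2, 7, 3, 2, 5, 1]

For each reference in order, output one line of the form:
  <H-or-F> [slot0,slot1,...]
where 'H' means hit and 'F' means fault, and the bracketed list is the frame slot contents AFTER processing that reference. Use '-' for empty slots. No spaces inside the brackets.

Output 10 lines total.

F [3,-,-,-]
F [3,5,-,-]
F [3,5,4,-]
F [3,5,4,6]
F [3,5,2,6]
F [3,5,2,7]
H [3,5,2,7]
H [3,5,2,7]
H [3,5,2,7]
F [3,5,1,7]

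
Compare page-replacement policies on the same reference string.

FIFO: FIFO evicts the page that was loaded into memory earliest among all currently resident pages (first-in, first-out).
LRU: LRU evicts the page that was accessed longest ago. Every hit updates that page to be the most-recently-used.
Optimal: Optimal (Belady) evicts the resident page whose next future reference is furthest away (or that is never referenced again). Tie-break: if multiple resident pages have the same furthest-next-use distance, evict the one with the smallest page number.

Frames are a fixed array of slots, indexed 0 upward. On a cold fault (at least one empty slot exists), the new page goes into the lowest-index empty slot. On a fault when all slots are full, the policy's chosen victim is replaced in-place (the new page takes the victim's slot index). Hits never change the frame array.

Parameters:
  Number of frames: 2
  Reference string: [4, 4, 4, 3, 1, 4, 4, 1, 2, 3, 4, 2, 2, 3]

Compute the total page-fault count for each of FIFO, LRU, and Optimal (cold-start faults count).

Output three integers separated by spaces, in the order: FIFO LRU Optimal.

--- FIFO ---
  step 0: ref 4 -> FAULT, frames=[4,-] (faults so far: 1)
  step 1: ref 4 -> HIT, frames=[4,-] (faults so far: 1)
  step 2: ref 4 -> HIT, frames=[4,-] (faults so far: 1)
  step 3: ref 3 -> FAULT, frames=[4,3] (faults so far: 2)
  step 4: ref 1 -> FAULT, evict 4, frames=[1,3] (faults so far: 3)
  step 5: ref 4 -> FAULT, evict 3, frames=[1,4] (faults so far: 4)
  step 6: ref 4 -> HIT, frames=[1,4] (faults so far: 4)
  step 7: ref 1 -> HIT, frames=[1,4] (faults so far: 4)
  step 8: ref 2 -> FAULT, evict 1, frames=[2,4] (faults so far: 5)
  step 9: ref 3 -> FAULT, evict 4, frames=[2,3] (faults so far: 6)
  step 10: ref 4 -> FAULT, evict 2, frames=[4,3] (faults so far: 7)
  step 11: ref 2 -> FAULT, evict 3, frames=[4,2] (faults so far: 8)
  step 12: ref 2 -> HIT, frames=[4,2] (faults so far: 8)
  step 13: ref 3 -> FAULT, evict 4, frames=[3,2] (faults so far: 9)
  FIFO total faults: 9
--- LRU ---
  step 0: ref 4 -> FAULT, frames=[4,-] (faults so far: 1)
  step 1: ref 4 -> HIT, frames=[4,-] (faults so far: 1)
  step 2: ref 4 -> HIT, frames=[4,-] (faults so far: 1)
  step 3: ref 3 -> FAULT, frames=[4,3] (faults so far: 2)
  step 4: ref 1 -> FAULT, evict 4, frames=[1,3] (faults so far: 3)
  step 5: ref 4 -> FAULT, evict 3, frames=[1,4] (faults so far: 4)
  step 6: ref 4 -> HIT, frames=[1,4] (faults so far: 4)
  step 7: ref 1 -> HIT, frames=[1,4] (faults so far: 4)
  step 8: ref 2 -> FAULT, evict 4, frames=[1,2] (faults so far: 5)
  step 9: ref 3 -> FAULT, evict 1, frames=[3,2] (faults so far: 6)
  step 10: ref 4 -> FAULT, evict 2, frames=[3,4] (faults so far: 7)
  step 11: ref 2 -> FAULT, evict 3, frames=[2,4] (faults so far: 8)
  step 12: ref 2 -> HIT, frames=[2,4] (faults so far: 8)
  step 13: ref 3 -> FAULT, evict 4, frames=[2,3] (faults so far: 9)
  LRU total faults: 9
--- Optimal ---
  step 0: ref 4 -> FAULT, frames=[4,-] (faults so far: 1)
  step 1: ref 4 -> HIT, frames=[4,-] (faults so far: 1)
  step 2: ref 4 -> HIT, frames=[4,-] (faults so far: 1)
  step 3: ref 3 -> FAULT, frames=[4,3] (faults so far: 2)
  step 4: ref 1 -> FAULT, evict 3, frames=[4,1] (faults so far: 3)
  step 5: ref 4 -> HIT, frames=[4,1] (faults so far: 3)
  step 6: ref 4 -> HIT, frames=[4,1] (faults so far: 3)
  step 7: ref 1 -> HIT, frames=[4,1] (faults so far: 3)
  step 8: ref 2 -> FAULT, evict 1, frames=[4,2] (faults so far: 4)
  step 9: ref 3 -> FAULT, evict 2, frames=[4,3] (faults so far: 5)
  step 10: ref 4 -> HIT, frames=[4,3] (faults so far: 5)
  step 11: ref 2 -> FAULT, evict 4, frames=[2,3] (faults so far: 6)
  step 12: ref 2 -> HIT, frames=[2,3] (faults so far: 6)
  step 13: ref 3 -> HIT, frames=[2,3] (faults so far: 6)
  Optimal total faults: 6

Answer: 9 9 6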